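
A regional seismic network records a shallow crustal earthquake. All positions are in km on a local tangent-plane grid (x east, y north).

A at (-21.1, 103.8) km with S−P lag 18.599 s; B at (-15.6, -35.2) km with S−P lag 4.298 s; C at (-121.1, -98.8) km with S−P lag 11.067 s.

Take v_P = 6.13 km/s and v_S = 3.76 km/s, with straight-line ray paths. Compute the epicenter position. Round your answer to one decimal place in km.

Distance from S−P lag: d = Δt · v_P v_S / (v_P − v_S) = Δt · (6.13·3.76)/(6.13−3.76) ≈ 9.7252·Δt.
So d_A = 180.88, d_B = 41.80, d_C = 107.63 km.
Circle about each station: (x + 21.1)² + (y − 103.8)² = 180.88²; (x + 15.6)² + (y + 35.2)² = 41.80²; (x + 121.1)² + (y + 98.8)² = 107.63².
Subtracting the A equation from the B and C equations removes the quadratic terms:
11.0 x − 278.0 y = 21233.08
-200.0 x − 405.2 y = 34340.36
Solving the 2×2 system: x ≈ -15.7, y ≈ -77.0 km.

x ≈ -15.7 km, y ≈ -77.0 km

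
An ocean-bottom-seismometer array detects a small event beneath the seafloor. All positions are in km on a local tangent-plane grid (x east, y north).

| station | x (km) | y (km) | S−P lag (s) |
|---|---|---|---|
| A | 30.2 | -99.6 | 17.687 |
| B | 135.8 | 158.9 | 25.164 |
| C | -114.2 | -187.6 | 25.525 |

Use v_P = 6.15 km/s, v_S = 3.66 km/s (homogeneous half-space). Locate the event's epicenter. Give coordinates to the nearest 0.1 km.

(-55.3, 35.5)

Distance from S−P lag: d = Δt · v_P v_S / (v_P − v_S) = Δt · (6.15·3.66)/(6.15−3.66) ≈ 9.0398·Δt.
So d_A = 159.89, d_B = 227.48, d_C = 230.74 km.
Circle about each station: (x − 30.2)² + (y + 99.6)² = 159.89²; (x − 135.8)² + (y − 158.9)² = 227.48²; (x + 114.2)² + (y + 187.6)² = 230.74².
Subtracting the A equation from the B and C equations removes the quadratic terms:
211.2 x + 517.0 y = 6676.31
-288.8 x − 176.0 y = 9727.06
Solving the 2×2 system: x ≈ -55.3, y ≈ 35.5 km.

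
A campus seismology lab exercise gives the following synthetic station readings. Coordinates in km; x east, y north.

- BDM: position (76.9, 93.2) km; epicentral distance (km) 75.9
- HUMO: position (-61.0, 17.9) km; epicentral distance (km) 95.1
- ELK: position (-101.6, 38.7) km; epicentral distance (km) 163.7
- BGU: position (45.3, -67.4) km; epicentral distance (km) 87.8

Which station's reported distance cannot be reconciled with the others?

Solve using three stations at a time. Using BDM, ELK, BGU (subtract circle equations pairwise → linear system) gives (x, y) ≈ (60.9, 19.0).
Distances from that point to each station vs reported:
  BDM: calculated 75.9 vs reported 75.9 → residual 0.0 km
  HUMO: calculated 121.9 vs reported 95.1 → residual 26.8 km
  ELK: calculated 163.7 vs reported 163.7 → residual 0.0 km
  BGU: calculated 87.8 vs reported 87.8 → residual 0.0 km
BDM, ELK, BGU are mutually consistent (residuals ≈ 0); HUMO is off by 26.8 km.

HUMO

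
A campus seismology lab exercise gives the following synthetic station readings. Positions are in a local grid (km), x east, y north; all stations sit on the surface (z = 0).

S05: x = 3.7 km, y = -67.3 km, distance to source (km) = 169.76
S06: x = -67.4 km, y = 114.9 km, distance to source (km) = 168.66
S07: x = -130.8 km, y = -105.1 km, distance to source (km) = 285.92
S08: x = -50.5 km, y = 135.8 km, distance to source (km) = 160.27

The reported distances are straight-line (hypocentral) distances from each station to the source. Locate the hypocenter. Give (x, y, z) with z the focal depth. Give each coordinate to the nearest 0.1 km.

(88.8, 71.9, 46.9)

Each station gives a sphere (x−x_i)² + (y−y_i)² + z² = d_i² (stations at z=0).
Subtracting the S05 sphere from S06 and S07: z² cancels, leaving linear equations in x and y:
-142.2 x + 364.4 y = 13574.05
-269.0 x − 75.6 y = -29320.12
Solving: x ≈ 88.790, y ≈ 71.899 km (keep extra digits for the depth step; rounded: 88.8, 71.9).
Then from the S05 sphere: z² = 169.76² − (x − 3.7)² − (y + 67.3)² with x = 88.790, y = 71.899, so z ≈ 46.923 ≈ 46.9 km.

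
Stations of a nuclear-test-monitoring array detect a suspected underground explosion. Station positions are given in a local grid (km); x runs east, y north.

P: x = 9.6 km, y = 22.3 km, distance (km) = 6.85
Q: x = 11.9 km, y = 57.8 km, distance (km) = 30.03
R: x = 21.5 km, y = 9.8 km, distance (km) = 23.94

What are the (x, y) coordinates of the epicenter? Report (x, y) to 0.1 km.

Circle about each station: (x − 9.6)² + (y − 22.3)² = 6.85²; (x − 11.9)² + (y − 57.8)² = 30.03²; (x − 21.5)² + (y − 9.8)² = 23.94².
Subtracting pairs of circle equations eliminates x²+y² and gives linear equations (the radical axes):
4.6 x + 71.0 y = 2038.12
23.8 x − 25.0 y = -557.36
Solving the 2×2 system: x ≈ 6.3, y ≈ 28.3 km.

6.3 km east, 28.3 km north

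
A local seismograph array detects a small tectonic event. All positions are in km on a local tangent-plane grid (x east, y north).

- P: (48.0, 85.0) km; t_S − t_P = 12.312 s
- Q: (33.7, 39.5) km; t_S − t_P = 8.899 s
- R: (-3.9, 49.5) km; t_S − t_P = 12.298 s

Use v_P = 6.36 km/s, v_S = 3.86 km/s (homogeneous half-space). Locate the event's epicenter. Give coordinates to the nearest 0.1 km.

87.7 km east, -29.2 km north

Distance from S−P lag: d = Δt · v_P v_S / (v_P − v_S) = Δt · (6.36·3.86)/(6.36−3.86) ≈ 9.8198·Δt.
So d_P = 120.90, d_Q = 87.39, d_R = 120.76 km.
Circle about each station: (x − 48.0)² + (y − 85.0)² = 120.90²; (x − 33.7)² + (y − 39.5)² = 87.39²; (x + 3.9)² + (y − 49.5)² = 120.76².
Subtracting pairs of circle equations eliminates x²+y² and gives linear equations (the radical axes):
-28.6 x − 91.0 y = 146.74
-103.8 x − 71.0 y = -7029.71
Solving the 2×2 system: x ≈ 87.7, y ≈ -29.2 km.
Check against P (with the unrounded x, y): √((x − 48.0)²+(y − 85.0)²) = 120.86 ≈ 120.90 km. ✓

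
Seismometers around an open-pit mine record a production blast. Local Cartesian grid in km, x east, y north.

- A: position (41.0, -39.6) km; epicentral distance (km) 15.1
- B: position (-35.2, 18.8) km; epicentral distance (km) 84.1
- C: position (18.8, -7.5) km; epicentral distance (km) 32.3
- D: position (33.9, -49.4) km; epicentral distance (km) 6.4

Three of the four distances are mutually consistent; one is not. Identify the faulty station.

D

Solve using three stations at a time. Using A, B, C (subtract circle equations pairwise → linear system) gives (x, y) ≈ (25.9, -39.0).
Distances from that point to each station vs reported:
  A: calculated 15.1 vs reported 15.1 → residual 0.0 km
  B: calculated 84.1 vs reported 84.1 → residual 0.0 km
  C: calculated 32.3 vs reported 32.3 → residual 0.0 km
  D: calculated 13.1 vs reported 6.4 → residual 6.7 km
A, B, C are mutually consistent (residuals ≈ 0); D is off by 6.7 km.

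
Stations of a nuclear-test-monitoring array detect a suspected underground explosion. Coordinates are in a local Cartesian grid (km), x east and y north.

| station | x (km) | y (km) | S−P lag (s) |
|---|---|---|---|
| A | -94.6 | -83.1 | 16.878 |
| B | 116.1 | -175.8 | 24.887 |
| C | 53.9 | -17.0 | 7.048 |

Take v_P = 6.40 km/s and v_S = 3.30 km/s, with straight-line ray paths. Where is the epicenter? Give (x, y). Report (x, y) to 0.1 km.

Distance from S−P lag: d = Δt · v_P v_S / (v_P − v_S) = Δt · (6.40·3.30)/(6.40−3.30) ≈ 6.8129·Δt.
So d_A = 114.99, d_B = 169.55, d_C = 48.02 km.
Circle about each station: (x + 94.6)² + (y + 83.1)² = 114.99²; (x − 116.1)² + (y + 175.8)² = 169.55²; (x − 53.9)² + (y + 17.0)² = 48.02².
Subtracting the A equation from the B and C equations removes the quadratic terms:
421.4 x − 185.4 y = 13005.58
297.0 x + 132.2 y = -1743.78
Solving the 2×2 system: x ≈ 12.6, y ≈ -41.5 km.
Check against A (with the unrounded x, y): √((x + 94.6)²+(y + 83.1)²) = 114.99 ≈ 114.99 km. ✓

(12.6, -41.5)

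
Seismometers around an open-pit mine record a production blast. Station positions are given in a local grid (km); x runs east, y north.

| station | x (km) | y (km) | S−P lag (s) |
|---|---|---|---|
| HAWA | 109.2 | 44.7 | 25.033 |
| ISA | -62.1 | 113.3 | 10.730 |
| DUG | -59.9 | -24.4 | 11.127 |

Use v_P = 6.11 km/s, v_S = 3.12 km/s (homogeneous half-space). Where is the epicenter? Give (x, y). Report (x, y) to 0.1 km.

Distance from S−P lag: d = Δt · v_P v_S / (v_P − v_S) = Δt · (6.11·3.12)/(6.11−3.12) ≈ 6.3757·Δt.
So d_HAWA = 159.60, d_ISA = 68.41, d_DUG = 70.94 km.
Circle about each station: (x − 109.2)² + (y − 44.7)² = 159.60²; (x + 62.1)² + (y − 113.3)² = 68.41²; (x + 59.9)² + (y + 24.4)² = 70.94².
Subtracting the HAWA equation from the ISA and DUG equations removes the quadratic terms:
-342.6 x + 137.2 y = 23562.80
-338.2 x − 138.2 y = 10700.32
Solving the 2×2 system: x ≈ -50.4, y ≈ 45.9 km.

x ≈ -50.4 km, y ≈ 45.9 km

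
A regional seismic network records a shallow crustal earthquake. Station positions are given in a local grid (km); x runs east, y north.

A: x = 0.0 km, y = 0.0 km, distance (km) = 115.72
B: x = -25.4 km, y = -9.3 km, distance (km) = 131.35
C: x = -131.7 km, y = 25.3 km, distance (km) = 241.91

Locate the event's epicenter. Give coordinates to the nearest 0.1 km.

88.8 km east, -74.2 km north

Circle about each station: x² + y² = 115.72²; (x + 25.4)² + (y + 9.3)² = 131.35²; (x + 131.7)² + (y − 25.3)² = 241.91².
Subtracting the A equation from the B and C equations removes the quadratic terms:
-50.8 x − 18.6 y = -3130.05
-263.4 x + 50.6 y = -27144.35
Solving the 2×2 system: x ≈ 88.8, y ≈ -74.2 km.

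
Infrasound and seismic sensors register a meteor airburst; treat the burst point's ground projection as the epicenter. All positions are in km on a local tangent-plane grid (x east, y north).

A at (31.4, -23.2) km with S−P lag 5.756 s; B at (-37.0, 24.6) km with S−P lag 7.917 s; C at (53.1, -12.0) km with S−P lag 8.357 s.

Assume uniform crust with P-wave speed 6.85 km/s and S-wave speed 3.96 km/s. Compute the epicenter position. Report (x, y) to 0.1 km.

Distance from S−P lag: d = Δt · v_P v_S / (v_P − v_S) = Δt · (6.85·3.96)/(6.85−3.96) ≈ 9.3862·Δt.
So d_A = 54.03, d_B = 74.31, d_C = 78.44 km.
Circle about each station: (x − 31.4)² + (y + 23.2)² = 54.03²; (x + 37.0)² + (y − 24.6)² = 74.31²; (x − 53.1)² + (y + 12.0)² = 78.44².
Subtracting pairs of circle equations eliminates x²+y² and gives linear equations (the radical axes):
-136.8 x + 95.6 y = -2152.78
43.4 x + 22.4 y = -1794.18
Solving the 2×2 system: x ≈ -17.1, y ≈ -47.0 km.
Check against A (with the unrounded x, y): √((x − 31.4)²+(y + 23.2)²) = 54.01 ≈ 54.03 km. ✓

-17.1 km east, -47.0 km north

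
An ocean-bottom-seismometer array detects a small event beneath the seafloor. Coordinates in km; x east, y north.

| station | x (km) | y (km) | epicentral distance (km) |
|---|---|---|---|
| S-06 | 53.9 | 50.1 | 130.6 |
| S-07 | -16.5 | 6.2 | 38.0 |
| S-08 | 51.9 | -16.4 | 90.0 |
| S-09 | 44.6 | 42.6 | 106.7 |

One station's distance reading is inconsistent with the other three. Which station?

S-06

Solve using three stations at a time. Using S-07, S-08, S-09 (subtract circle equations pairwise → linear system) gives (x, y) ≈ (-37.7, -25.4).
Distances from that point to each station vs reported:
  S-06: calculated 118.6 vs reported 130.6 → residual 12.0 km
  S-07: calculated 38.0 vs reported 38.0 → residual 0.0 km
  S-08: calculated 90.0 vs reported 90.0 → residual 0.0 km
  S-09: calculated 106.7 vs reported 106.7 → residual 0.0 km
S-07, S-08, S-09 are mutually consistent (residuals ≈ 0); S-06 is off by 12.0 km.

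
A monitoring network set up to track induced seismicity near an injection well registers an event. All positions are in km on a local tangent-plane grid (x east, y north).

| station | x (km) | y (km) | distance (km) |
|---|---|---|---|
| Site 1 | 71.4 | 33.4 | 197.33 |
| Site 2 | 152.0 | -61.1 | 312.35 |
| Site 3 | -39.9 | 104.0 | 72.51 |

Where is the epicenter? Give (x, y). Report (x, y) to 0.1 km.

Circle about each station: (x − 71.4)² + (y − 33.4)² = 197.33²; (x − 152.0)² + (y + 61.1)² = 312.35²; (x + 39.9)² + (y − 104.0)² = 72.51².
Subtracting the Site 1 equation from the Site 2 and Site 3 equations removes the quadratic terms:
161.2 x − 189.0 y = -37999.70
-222.6 x + 141.2 y = 39875.92
Solving the 2×2 system: x ≈ -112.4, y ≈ 105.2 km.

-112.4 km east, 105.2 km north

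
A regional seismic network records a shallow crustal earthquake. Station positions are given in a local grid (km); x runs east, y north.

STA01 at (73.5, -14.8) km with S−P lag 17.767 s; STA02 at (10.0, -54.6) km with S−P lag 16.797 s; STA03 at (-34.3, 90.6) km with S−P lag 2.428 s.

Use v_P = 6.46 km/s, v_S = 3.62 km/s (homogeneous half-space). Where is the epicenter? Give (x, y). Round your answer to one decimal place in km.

-43.6 km east, 72.9 km north

Distance from S−P lag: d = Δt · v_P v_S / (v_P − v_S) = Δt · (6.46·3.62)/(6.46−3.62) ≈ 8.2342·Δt.
So d_STA01 = 146.30, d_STA02 = 138.31, d_STA03 = 19.99 km.
Circle about each station: (x − 73.5)² + (y + 14.8)² = 146.30²; (x − 10.0)² + (y + 54.6)² = 138.31²; (x + 34.3)² + (y − 90.6)² = 19.99².
Subtracting the STA01 equation from the STA02 and STA03 equations removes the quadratic terms:
-127.0 x − 79.6 y = -266.10
-215.6 x + 210.8 y = 24767.65
Solving the 2×2 system: x ≈ -43.6, y ≈ 72.9 km.
Check against STA01 (with the unrounded x, y): √((x − 73.5)²+(y + 14.8)²) = 146.30 ≈ 146.30 km. ✓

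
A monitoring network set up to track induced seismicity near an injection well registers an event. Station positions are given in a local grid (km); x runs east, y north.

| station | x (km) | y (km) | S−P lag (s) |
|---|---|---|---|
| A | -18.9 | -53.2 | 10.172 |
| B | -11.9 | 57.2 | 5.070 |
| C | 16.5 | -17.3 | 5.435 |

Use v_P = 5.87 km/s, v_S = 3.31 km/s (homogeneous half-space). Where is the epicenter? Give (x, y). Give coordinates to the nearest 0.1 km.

(1.7, 21.2)

Distance from S−P lag: d = Δt · v_P v_S / (v_P − v_S) = Δt · (5.87·3.31)/(5.87−3.31) ≈ 7.5897·Δt.
So d_A = 77.20, d_B = 38.48, d_C = 41.25 km.
Circle about each station: (x + 18.9)² + (y + 53.2)² = 77.20²; (x + 11.9)² + (y − 57.2)² = 38.48²; (x − 16.5)² + (y + 17.3)² = 41.25².
Subtracting pairs of circle equations eliminates x²+y² and gives linear equations (the radical axes):
14.0 x + 220.8 y = 4705.13
70.8 x + 71.8 y = 1642.37
Solving the 2×2 system: x ≈ 1.7, y ≈ 21.2 km.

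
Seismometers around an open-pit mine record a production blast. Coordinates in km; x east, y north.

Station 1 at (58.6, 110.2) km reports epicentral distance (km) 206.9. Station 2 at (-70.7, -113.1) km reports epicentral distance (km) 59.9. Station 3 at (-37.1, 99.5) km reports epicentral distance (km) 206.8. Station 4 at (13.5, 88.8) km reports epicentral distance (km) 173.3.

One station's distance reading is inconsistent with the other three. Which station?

Solve using three stations at a time. Using Station 1, Station 2, Station 4 (subtract circle equations pairwise → linear system) gives (x, y) ≈ (-19.8, -81.3).
Distances from that point to each station vs reported:
  Station 1: calculated 206.9 vs reported 206.9 → residual 0.0 km
  Station 2: calculated 60.0 vs reported 59.9 → residual 0.1 km
  Station 3: calculated 181.6 vs reported 206.8 → residual 25.2 km
  Station 4: calculated 173.3 vs reported 173.3 → residual 0.0 km
Station 1, Station 2, Station 4 are mutually consistent (residuals ≈ 0); Station 3 is off by 25.2 km.

Station 3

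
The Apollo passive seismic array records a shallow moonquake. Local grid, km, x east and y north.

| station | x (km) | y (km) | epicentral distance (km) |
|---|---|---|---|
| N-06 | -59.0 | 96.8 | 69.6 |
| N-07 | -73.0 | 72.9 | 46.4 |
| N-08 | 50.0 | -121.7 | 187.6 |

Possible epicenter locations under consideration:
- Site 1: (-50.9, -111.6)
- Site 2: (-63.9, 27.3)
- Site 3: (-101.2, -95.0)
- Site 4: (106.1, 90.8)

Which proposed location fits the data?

For each candidate, compare |candidate − station| to the reported distance:
Site 1: residuals N-06 139.0, N-07 139.4, N-08 86.2 → max 139.4 km
Site 2: residuals N-06 0.1, N-07 0.1, N-08 0.1 → max 0.1 km
Site 3: residuals N-06 126.8, N-07 123.9, N-08 34.1 → max 126.8 km
Site 4: residuals N-06 95.6, N-07 133.6, N-08 32.2 → max 133.6 km
Only Site 2 has all residuals ≈ 0.

Site 2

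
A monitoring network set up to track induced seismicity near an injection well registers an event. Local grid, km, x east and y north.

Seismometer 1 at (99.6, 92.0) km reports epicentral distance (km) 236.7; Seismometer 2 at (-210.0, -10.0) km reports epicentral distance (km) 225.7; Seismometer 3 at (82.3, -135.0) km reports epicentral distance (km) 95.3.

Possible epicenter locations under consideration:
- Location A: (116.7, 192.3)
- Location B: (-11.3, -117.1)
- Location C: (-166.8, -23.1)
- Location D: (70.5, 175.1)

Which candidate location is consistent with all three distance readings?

For each candidate, compare |candidate − station| to the reported distance:
Location A: residuals Seismometer 1 135.0, Seismometer 2 158.6, Seismometer 3 233.8 → max 233.8 km
Location B: residuals Seismometer 1 0.0, Seismometer 2 0.0, Seismometer 3 0.0 → max 0.0 km
Location C: residuals Seismometer 1 53.5, Seismometer 2 180.6, Seismometer 3 177.8 → max 180.6 km
Location D: residuals Seismometer 1 148.7, Seismometer 2 110.4, Seismometer 3 215.0 → max 215.0 km
Only Location B has all residuals ≈ 0.

Location B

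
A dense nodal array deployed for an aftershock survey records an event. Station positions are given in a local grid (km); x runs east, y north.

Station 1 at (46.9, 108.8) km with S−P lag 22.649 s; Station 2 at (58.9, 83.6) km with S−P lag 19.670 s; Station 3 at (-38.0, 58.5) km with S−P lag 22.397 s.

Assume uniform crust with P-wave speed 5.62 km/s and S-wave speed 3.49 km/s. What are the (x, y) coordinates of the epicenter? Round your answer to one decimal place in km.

x ≈ 102.9 km, y ≈ -92.1 km

Distance from S−P lag: d = Δt · v_P v_S / (v_P − v_S) = Δt · (5.62·3.49)/(5.62−3.49) ≈ 9.2084·Δt.
So d_Station 1 = 208.56, d_Station 2 = 181.13, d_Station 3 = 206.24 km.
Circle about each station: (x − 46.9)² + (y − 108.8)² = 208.56²; (x − 58.9)² + (y − 83.6)² = 181.13²; (x + 38.0)² + (y − 58.5)² = 206.24².
Subtracting pairs of circle equations eliminates x²+y² and gives linear equations (the radical axes):
24.0 x − 50.4 y = 7110.32
-169.8 x − 100.6 y = -8208.46
Solving the 2×2 system: x ≈ 102.9, y ≈ -92.1 km.
Check against Station 1 (with the unrounded x, y): √((x − 46.9)²+(y − 108.8)²) = 208.54 ≈ 208.56 km. ✓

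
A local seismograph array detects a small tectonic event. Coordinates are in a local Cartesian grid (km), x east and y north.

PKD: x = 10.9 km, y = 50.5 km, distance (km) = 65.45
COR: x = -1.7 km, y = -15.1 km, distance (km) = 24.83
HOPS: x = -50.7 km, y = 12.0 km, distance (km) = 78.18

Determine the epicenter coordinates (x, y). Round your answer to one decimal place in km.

x ≈ 23.1 km, y ≈ -13.8 km

Circle about each station: (x − 10.9)² + (y − 50.5)² = 65.45²; (x + 1.7)² + (y + 15.1)² = 24.83²; (x + 50.7)² + (y − 12.0)² = 78.18².
Subtracting pairs of circle equations eliminates x²+y² and gives linear equations (the radical axes):
-25.2 x − 131.2 y = 1229.01
-123.2 x − 77.0 y = -1782.98
Solving the 2×2 system: x ≈ 23.1, y ≈ -13.8 km.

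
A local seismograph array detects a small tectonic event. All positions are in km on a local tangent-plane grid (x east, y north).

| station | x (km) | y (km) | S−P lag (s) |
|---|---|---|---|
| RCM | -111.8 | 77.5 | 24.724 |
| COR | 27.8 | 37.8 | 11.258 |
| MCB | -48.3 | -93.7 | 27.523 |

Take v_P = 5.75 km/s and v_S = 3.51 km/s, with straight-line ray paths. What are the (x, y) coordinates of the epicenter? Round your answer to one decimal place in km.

x ≈ 110.1 km, y ≈ 97.1 km

Distance from S−P lag: d = Δt · v_P v_S / (v_P − v_S) = Δt · (5.75·3.51)/(5.75−3.51) ≈ 9.0100·Δt.
So d_RCM = 222.76, d_COR = 101.44, d_MCB = 247.98 km.
Circle about each station: (x + 111.8)² + (y − 77.5)² = 222.76²; (x − 27.8)² + (y − 37.8)² = 101.44²; (x + 48.3)² + (y + 93.7)² = 247.98².
Subtracting pairs of circle equations eliminates x²+y² and gives linear equations (the radical axes):
279.2 x − 79.4 y = 23028.13
127.0 x − 342.4 y = -19264.97
Solving the 2×2 system: x ≈ 110.1, y ≈ 97.1 km.
Check against RCM (with the unrounded x, y): √((x + 111.8)²+(y − 77.5)²) = 222.76 ≈ 222.76 km. ✓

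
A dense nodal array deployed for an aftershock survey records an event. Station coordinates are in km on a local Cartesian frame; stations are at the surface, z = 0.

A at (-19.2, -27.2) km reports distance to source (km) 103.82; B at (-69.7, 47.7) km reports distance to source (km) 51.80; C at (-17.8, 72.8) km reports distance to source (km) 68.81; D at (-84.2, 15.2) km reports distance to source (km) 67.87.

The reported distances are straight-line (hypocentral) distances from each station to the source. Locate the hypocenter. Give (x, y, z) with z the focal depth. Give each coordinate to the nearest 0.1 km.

Each station gives a sphere (x−x_i)² + (y−y_i)² + z² = d_i² (stations at z=0).
Subtracting the A sphere from B and C: z² cancels, leaving linear equations in x and y:
-101.0 x + 149.8 y = 14120.25
2.8 x + 200.0 y = 10551.98
Solving: x ≈ -60.301, y ≈ 53.604 km (keep extra digits for the depth step; rounded: -60.3, 53.6).
Then from the A sphere: z² = 103.82² − (x + 19.2)² − (y + 27.2)² with x = -60.301, y = 53.604, so z ≈ 50.597 ≈ 50.6 km.

(-60.3, 53.6, 50.6)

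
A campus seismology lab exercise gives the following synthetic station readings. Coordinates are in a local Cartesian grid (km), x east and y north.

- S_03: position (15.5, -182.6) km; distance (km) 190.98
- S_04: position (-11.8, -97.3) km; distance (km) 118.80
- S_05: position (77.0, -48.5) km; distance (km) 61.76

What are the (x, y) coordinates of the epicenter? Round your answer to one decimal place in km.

Circle about each station: (x − 15.5)² + (y + 182.6)² = 190.98²; (x + 11.8)² + (y + 97.3)² = 118.80²; (x − 77.0)² + (y + 48.5)² = 61.76².
Subtracting the S_03 equation from the S_04 and S_05 equations removes the quadratic terms:
-54.6 x + 170.6 y = -1616.56
123.0 x + 268.2 y = 7357.30
Solving the 2×2 system: x ≈ 47.4, y ≈ 5.7 km.

47.4 km east, 5.7 km north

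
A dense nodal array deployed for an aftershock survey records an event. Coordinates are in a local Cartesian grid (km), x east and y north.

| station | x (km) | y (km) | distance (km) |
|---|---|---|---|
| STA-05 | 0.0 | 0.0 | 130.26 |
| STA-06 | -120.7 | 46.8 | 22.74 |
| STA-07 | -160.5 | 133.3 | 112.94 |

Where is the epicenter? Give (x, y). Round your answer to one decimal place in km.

Circle about each station: x² + y² = 130.26²; (x + 120.7)² + (y − 46.8)² = 22.74²; (x + 160.5)² + (y − 133.3)² = 112.94².
Subtracting the STA-05 equation from the STA-06 and STA-07 equations removes the quadratic terms:
-241.4 x + 93.6 y = 33209.29
-321.0 x + 266.6 y = 47741.36
Solving the 2×2 system: x ≈ -127.8, y ≈ 25.2 km.

(-127.8, 25.2)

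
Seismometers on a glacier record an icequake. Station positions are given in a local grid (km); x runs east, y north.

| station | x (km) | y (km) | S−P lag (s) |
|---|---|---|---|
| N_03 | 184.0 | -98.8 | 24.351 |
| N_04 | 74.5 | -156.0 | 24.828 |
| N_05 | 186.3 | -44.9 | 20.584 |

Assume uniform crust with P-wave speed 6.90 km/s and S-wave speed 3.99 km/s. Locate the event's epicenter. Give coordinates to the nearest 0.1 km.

Distance from S−P lag: d = Δt · v_P v_S / (v_P − v_S) = Δt · (6.90·3.99)/(6.90−3.99) ≈ 9.4608·Δt.
So d_N_03 = 230.38, d_N_04 = 234.89, d_N_05 = 194.74 km.
Circle about each station: (x − 184.0)² + (y + 98.8)² = 230.38²; (x − 74.5)² + (y + 156.0)² = 234.89²; (x − 186.3)² + (y + 44.9)² = 194.74².
Subtracting the N_03 equation from the N_04 and N_05 equations removes the quadratic terms:
-219.0 x − 114.4 y = -15829.56
4.6 x + 107.8 y = 8257.54
Solving the 2×2 system: x ≈ 33.0, y ≈ 75.2 km.
Check against N_03 (with the unrounded x, y): √((x − 184.0)²+(y + 98.8)²) = 230.38 ≈ 230.38 km. ✓

x ≈ 33.0 km, y ≈ 75.2 km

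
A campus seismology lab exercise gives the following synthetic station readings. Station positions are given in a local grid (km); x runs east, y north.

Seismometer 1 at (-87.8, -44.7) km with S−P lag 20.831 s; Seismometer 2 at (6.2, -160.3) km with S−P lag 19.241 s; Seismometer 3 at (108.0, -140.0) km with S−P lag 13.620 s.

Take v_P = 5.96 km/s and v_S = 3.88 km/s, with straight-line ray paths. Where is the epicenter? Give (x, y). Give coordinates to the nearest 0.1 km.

(137.6, 8.5)

Distance from S−P lag: d = Δt · v_P v_S / (v_P − v_S) = Δt · (5.96·3.88)/(5.96−3.88) ≈ 11.1177·Δt.
So d_Seismometer 1 = 231.59, d_Seismometer 2 = 213.92, d_Seismometer 3 = 151.42 km.
Circle about each station: (x + 87.8)² + (y + 44.7)² = 231.59²; (x − 6.2)² + (y + 160.3)² = 213.92²; (x − 108.0)² + (y + 140.0)² = 151.42².
Subtracting the Seismometer 1 equation from the Seismometer 2 and Seismometer 3 equations removes the quadratic terms:
188.0 x − 231.2 y = 23899.76
391.6 x − 190.6 y = 52262.98
Solving the 2×2 system: x ≈ 137.6, y ≈ 8.5 km.
Check against Seismometer 1 (with the unrounded x, y): √((x + 87.8)²+(y + 44.7)²) = 231.61 ≈ 231.59 km. ✓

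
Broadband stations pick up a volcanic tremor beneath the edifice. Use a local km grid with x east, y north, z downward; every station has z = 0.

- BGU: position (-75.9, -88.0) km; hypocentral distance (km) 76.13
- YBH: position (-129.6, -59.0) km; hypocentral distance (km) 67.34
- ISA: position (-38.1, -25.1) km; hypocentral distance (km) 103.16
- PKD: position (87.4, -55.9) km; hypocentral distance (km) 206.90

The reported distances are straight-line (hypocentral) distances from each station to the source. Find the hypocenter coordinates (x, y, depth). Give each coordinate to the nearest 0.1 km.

Each station gives a sphere (x−x_i)² + (y−y_i)² + z² = d_i² (stations at z=0).
Subtracting the BGU sphere from YBH and ISA: z² cancels, leaving linear equations in x and y:
-107.4 x + 58.0 y = 8033.45
75.6 x + 125.8 y = -16269.40
Solving: x ≈ -109.201, y ≈ -63.703 km (keep extra digits for the depth step; rounded: -109.2, -63.7).
Then from the BGU sphere: z² = 76.13² − (x + 75.9)² − (y + 88.0)² with x = -109.201, y = -63.703, so z ≈ 64.004 ≈ 64.0 km.

(-109.2, -63.7, 64.0)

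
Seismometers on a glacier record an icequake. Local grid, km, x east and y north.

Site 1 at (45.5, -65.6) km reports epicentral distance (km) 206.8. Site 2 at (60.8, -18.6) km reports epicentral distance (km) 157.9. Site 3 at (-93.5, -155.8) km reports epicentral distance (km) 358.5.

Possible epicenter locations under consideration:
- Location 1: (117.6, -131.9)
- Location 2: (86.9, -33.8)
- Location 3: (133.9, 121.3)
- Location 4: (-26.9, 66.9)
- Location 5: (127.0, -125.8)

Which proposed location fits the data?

Location 3

For each candidate, compare |candidate − station| to the reported distance:
Location 1: residuals Site 1 108.9, Site 2 31.2, Site 3 146.1 → max 146.1 km
Location 2: residuals Site 1 154.6, Site 2 127.7, Site 3 140.7 → max 154.6 km
Location 3: residuals Site 1 0.0, Site 2 0.1, Site 3 0.0 → max 0.1 km
Location 4: residuals Site 1 55.8, Site 2 35.4, Site 3 126.1 → max 126.1 km
Location 5: residuals Site 1 105.5, Site 2 31.9, Site 3 136.0 → max 136.0 km
Only Location 3 has all residuals ≈ 0.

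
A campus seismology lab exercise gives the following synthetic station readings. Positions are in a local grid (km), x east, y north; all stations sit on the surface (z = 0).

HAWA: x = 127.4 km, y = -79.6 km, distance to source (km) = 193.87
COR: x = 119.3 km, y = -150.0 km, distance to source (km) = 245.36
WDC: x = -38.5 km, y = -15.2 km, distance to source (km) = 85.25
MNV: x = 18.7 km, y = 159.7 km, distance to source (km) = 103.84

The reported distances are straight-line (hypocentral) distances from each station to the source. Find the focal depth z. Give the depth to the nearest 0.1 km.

Each station gives a sphere (x−x_i)² + (y−y_i)² + z² = d_i² (stations at z=0).
Subtracting the HAWA sphere from COR and WDC: z² cancels, leaving linear equations in x and y:
-16.2 x − 140.8 y = -8450.38
-331.8 x + 128.8 y = 9464.38
Solving: x ≈ -5.003, y ≈ 60.593 km (keep extra digits for the depth step; rounded: -5.0, 60.6).
Then from the HAWA sphere: z² = 193.87² − (x − 127.4)² − (y + 79.6)² with x = -5.003, y = 60.593, so z ≈ 20.024 ≈ 20.0 km.

20.0 km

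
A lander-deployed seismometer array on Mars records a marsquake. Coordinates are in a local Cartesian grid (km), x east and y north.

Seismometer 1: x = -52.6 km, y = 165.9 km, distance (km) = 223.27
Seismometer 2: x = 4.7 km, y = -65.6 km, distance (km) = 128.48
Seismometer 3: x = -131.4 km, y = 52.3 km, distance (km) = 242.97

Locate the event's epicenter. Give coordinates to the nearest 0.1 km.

Circle about each station: (x + 52.6)² + (y − 165.9)² = 223.27²; (x − 4.7)² + (y + 65.6)² = 128.48²; (x + 131.4)² + (y − 52.3)² = 242.97².
Subtracting the Seismometer 1 equation from the Seismometer 2 and Seismometer 3 equations removes the quadratic terms:
114.6 x − 463.0 y = 7378.26
-157.6 x − 227.2 y = -19473.25
Solving the 2×2 system: x ≈ 108.0, y ≈ 10.8 km.

(108.0, 10.8)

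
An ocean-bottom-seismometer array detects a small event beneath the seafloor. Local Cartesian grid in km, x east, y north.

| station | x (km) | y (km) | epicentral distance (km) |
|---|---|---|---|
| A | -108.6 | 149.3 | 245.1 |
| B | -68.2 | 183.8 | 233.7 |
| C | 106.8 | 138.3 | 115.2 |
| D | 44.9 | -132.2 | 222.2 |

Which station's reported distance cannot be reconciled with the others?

D

Solve using three stations at a time. Using A, B, C (subtract circle equations pairwise → linear system) gives (x, y) ≈ (101.6, 23.2).
Distances from that point to each station vs reported:
  A: calculated 245.1 vs reported 245.1 → residual 0.0 km
  B: calculated 233.7 vs reported 233.7 → residual 0.0 km
  C: calculated 115.2 vs reported 115.2 → residual 0.0 km
  D: calculated 165.4 vs reported 222.2 → residual 56.8 km
A, B, C are mutually consistent (residuals ≈ 0); D is off by 56.8 km.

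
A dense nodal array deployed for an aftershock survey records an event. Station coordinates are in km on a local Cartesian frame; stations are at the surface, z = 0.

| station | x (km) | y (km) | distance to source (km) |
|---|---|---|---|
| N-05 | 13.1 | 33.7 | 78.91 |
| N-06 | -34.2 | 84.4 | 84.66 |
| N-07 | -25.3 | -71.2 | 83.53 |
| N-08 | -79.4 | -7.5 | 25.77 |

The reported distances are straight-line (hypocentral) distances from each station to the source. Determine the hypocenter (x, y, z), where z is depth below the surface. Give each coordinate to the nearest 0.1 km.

(-59.3, 4.3, 11.0)

Each station gives a sphere (x−x_i)² + (y−y_i)² + z² = d_i² (stations at z=0).
Subtracting the N-05 sphere from N-06 and N-07: z² cancels, leaving linear equations in x and y:
-94.6 x + 101.4 y = 6045.17
-76.8 x − 209.8 y = 3651.76
Solving: x ≈ -59.294, y ≈ 4.299 km (keep extra digits for the depth step; rounded: -59.3, 4.3).
Then from the N-05 sphere: z² = 78.91² − (x − 13.1)² − (y − 33.7)² with x = -59.294, y = 4.299, so z ≈ 11.022 ≈ 11.0 km.
Check against N-08 (with the unrounded solution): distance 25.79 ≈ 25.77 km. ✓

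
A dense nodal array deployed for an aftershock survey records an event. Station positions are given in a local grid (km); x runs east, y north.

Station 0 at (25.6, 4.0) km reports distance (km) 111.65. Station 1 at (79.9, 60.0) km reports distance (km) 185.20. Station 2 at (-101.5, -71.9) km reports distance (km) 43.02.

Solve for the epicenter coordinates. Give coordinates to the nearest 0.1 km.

(-78.9, -35.3)

Circle about each station: (x − 25.6)² + (y − 4.0)² = 111.65²; (x − 79.9)² + (y − 60.0)² = 185.20²; (x + 101.5)² + (y + 71.9)² = 43.02².
Subtracting pairs of circle equations eliminates x²+y² and gives linear equations (the radical axes):
108.6 x + 112.0 y = -12520.67
-254.2 x − 151.8 y = 25415.50
Solving the 2×2 system: x ≈ -78.9, y ≈ -35.3 km.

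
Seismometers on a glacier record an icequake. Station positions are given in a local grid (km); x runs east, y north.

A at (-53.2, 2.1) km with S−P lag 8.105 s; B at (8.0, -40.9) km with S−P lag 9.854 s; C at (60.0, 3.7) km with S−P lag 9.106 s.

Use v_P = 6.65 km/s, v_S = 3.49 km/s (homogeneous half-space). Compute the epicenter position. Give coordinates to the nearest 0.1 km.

Distance from S−P lag: d = Δt · v_P v_S / (v_P − v_S) = Δt · (6.65·3.49)/(6.65−3.49) ≈ 7.3445·Δt.
So d_A = 59.53, d_B = 72.37, d_C = 66.88 km.
Circle about each station: (x + 53.2)² + (y − 2.1)² = 59.53²; (x − 8.0)² + (y + 40.9)² = 72.37²; (x − 60.0)² + (y − 3.7)² = 66.88².
Subtracting the A equation from the B and C equations removes the quadratic terms:
122.4 x − 86.0 y = -2791.44
226.4 x + 3.2 y = -150.07
Solving the 2×2 system: x ≈ -1.1, y ≈ 30.9 km.
Check against A (with the unrounded x, y): √((x + 53.2)²+(y − 2.1)²) = 59.53 ≈ 59.53 km. ✓

x ≈ -1.1 km, y ≈ 30.9 km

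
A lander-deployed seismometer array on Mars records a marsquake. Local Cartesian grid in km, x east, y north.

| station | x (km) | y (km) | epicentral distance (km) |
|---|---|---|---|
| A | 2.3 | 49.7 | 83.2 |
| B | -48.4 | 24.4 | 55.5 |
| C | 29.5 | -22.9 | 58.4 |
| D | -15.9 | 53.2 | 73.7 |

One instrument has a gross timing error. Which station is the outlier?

D

Solve using three stations at a time. Using A, B, C (subtract circle equations pairwise → linear system) gives (x, y) ≈ (-28.7, -27.5).
Distances from that point to each station vs reported:
  A: calculated 83.2 vs reported 83.2 → residual 0.0 km
  B: calculated 55.5 vs reported 55.5 → residual 0.0 km
  C: calculated 58.4 vs reported 58.4 → residual 0.0 km
  D: calculated 81.7 vs reported 73.7 → residual 8.0 km
A, B, C are mutually consistent (residuals ≈ 0); D is off by 8.0 km.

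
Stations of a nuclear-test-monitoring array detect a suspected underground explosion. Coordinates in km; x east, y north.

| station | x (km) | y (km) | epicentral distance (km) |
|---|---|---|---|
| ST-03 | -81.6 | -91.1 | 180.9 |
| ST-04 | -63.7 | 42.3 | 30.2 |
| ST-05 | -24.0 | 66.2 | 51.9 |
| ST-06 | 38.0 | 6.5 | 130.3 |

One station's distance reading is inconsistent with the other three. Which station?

ST-03

Solve using three stations at a time. Using ST-04, ST-05, ST-06 (subtract circle equations pairwise → linear system) gives (x, y) ≈ (-75.8, 70.0).
Distances from that point to each station vs reported:
  ST-03: calculated 161.2 vs reported 180.9 → residual 19.7 km
  ST-04: calculated 30.2 vs reported 30.2 → residual 0.0 km
  ST-05: calculated 51.9 vs reported 51.9 → residual 0.0 km
  ST-06: calculated 130.3 vs reported 130.3 → residual 0.0 km
ST-04, ST-05, ST-06 are mutually consistent (residuals ≈ 0); ST-03 is off by 19.7 km.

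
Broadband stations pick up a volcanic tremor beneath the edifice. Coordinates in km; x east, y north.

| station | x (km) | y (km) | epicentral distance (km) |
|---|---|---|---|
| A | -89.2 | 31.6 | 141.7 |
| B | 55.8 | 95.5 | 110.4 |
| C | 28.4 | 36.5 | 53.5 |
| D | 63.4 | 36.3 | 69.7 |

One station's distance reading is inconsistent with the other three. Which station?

D

Solve using three stations at a time. Using A, B, C (subtract circle equations pairwise → linear system) gives (x, y) ≈ (44.8, -14.3).
Distances from that point to each station vs reported:
  A: calculated 141.7 vs reported 141.7 → residual 0.0 km
  B: calculated 110.3 vs reported 110.4 → residual 0.1 km
  C: calculated 53.4 vs reported 53.5 → residual 0.1 km
  D: calculated 53.9 vs reported 69.7 → residual 15.8 km
A, B, C are mutually consistent (residuals ≈ 0); D is off by 15.8 km.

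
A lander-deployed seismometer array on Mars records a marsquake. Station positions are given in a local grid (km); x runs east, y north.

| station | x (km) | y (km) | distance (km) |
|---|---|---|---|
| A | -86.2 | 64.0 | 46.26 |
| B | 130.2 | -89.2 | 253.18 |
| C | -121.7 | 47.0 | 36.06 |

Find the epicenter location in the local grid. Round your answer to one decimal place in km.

-98.5 km east, 19.4 km north

Circle about each station: (x + 86.2)² + (y − 64.0)² = 46.26²; (x − 130.2)² + (y + 89.2)² = 253.18²; (x + 121.7)² + (y − 47.0)² = 36.06².
Subtracting the A equation from the B and C equations removes the quadratic terms:
432.8 x − 306.4 y = -48577.88
-71.0 x − 34.0 y = 6333.11
Solving the 2×2 system: x ≈ -98.5, y ≈ 19.4 km.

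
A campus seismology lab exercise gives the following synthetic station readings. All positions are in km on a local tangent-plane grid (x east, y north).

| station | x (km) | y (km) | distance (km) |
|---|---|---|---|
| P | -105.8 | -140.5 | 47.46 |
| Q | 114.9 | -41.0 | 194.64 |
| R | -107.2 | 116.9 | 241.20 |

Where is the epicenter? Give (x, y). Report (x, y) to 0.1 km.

-62.9 km east, -120.2 km north

Circle about each station: (x + 105.8)² + (y + 140.5)² = 47.46²; (x − 114.9)² + (y + 41.0)² = 194.64²; (x + 107.2)² + (y − 116.9)² = 241.20².
Subtracting the P equation from the Q and R equations removes the quadratic terms:
441.4 x + 199.0 y = -51683.16
-2.8 x + 514.8 y = -61701.43
Solving the 2×2 system: x ≈ -62.9, y ≈ -120.2 km.
Check against P (with the unrounded x, y): √((x + 105.8)²+(y + 140.5)²) = 47.46 ≈ 47.46 km. ✓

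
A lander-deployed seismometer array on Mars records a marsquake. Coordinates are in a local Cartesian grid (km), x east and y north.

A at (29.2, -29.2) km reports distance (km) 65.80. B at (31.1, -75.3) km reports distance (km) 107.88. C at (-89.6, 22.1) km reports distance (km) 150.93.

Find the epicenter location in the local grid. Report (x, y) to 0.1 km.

Circle about each station: (x − 29.2)² + (y + 29.2)² = 65.80²; (x − 31.1)² + (y + 75.3)² = 107.88²; (x + 89.6)² + (y − 22.1)² = 150.93².
Subtracting the A equation from the B and C equations removes the quadratic terms:
3.8 x − 92.2 y = -2376.43
-237.6 x + 102.6 y = -11638.93
Solving the 2×2 system: x ≈ 61.2, y ≈ 28.3 km.
Check against A (with the unrounded x, y): √((x − 29.2)²+(y + 29.2)²) = 65.80 ≈ 65.80 km. ✓

x ≈ 61.2 km, y ≈ 28.3 km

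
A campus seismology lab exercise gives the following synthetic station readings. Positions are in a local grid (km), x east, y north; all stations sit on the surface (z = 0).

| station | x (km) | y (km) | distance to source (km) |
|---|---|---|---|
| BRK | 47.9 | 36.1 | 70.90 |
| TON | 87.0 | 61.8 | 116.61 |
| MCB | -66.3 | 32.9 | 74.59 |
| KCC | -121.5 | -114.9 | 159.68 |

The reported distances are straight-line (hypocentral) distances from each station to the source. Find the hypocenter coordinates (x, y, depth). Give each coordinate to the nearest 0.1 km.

Each station gives a sphere (x−x_i)² + (y−y_i)² + z² = d_i² (stations at z=0).
Subtracting the BRK sphere from TON and MCB: z² cancels, leaving linear equations in x and y:
78.2 x + 51.4 y = -780.46
-228.4 x − 6.4 y = 1343.62
Solving: x ≈ -5.700, y ≈ -6.512 km (keep extra digits for the depth step; rounded: -5.7, -6.5).
Then from the BRK sphere: z² = 70.90² − (x − 47.9)² − (y − 36.1)² with x = -5.700, y = -6.512, so z ≈ 18.387 ≈ 18.4 km.

x ≈ -5.7 km, y ≈ -6.5 km, depth ≈ 18.4 km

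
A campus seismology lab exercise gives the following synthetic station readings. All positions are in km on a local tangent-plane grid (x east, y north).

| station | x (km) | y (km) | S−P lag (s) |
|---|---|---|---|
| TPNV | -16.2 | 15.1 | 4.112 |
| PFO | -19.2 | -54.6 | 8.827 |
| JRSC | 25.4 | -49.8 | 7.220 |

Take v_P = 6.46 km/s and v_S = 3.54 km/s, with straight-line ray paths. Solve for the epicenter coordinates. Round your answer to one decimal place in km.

(14.6, 5.7)

Distance from S−P lag: d = Δt · v_P v_S / (v_P − v_S) = Δt · (6.46·3.54)/(6.46−3.54) ≈ 7.8316·Δt.
So d_TPNV = 32.20, d_PFO = 69.13, d_JRSC = 56.54 km.
Circle about each station: (x + 16.2)² + (y − 15.1)² = 32.20²; (x + 19.2)² + (y + 54.6)² = 69.13²; (x − 25.4)² + (y + 49.8)² = 56.54².
Subtracting pairs of circle equations eliminates x²+y² and gives linear equations (the radical axes):
-6.0 x − 139.4 y = -882.77
83.2 x − 129.8 y = 474.82
Solving the 2×2 system: x ≈ 14.6, y ≈ 5.7 km.
Check against TPNV (with the unrounded x, y): √((x + 16.2)²+(y − 15.1)²) = 32.21 ≈ 32.20 km. ✓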